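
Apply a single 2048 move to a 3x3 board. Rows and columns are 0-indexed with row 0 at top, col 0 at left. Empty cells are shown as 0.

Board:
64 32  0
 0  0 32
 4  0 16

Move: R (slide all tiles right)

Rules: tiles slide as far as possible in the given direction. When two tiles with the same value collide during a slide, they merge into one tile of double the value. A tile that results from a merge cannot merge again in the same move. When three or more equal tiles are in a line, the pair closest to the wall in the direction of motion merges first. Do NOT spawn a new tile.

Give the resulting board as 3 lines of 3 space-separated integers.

Answer:  0 64 32
 0  0 32
 0  4 16

Derivation:
Slide right:
row 0: [64, 32, 0] -> [0, 64, 32]
row 1: [0, 0, 32] -> [0, 0, 32]
row 2: [4, 0, 16] -> [0, 4, 16]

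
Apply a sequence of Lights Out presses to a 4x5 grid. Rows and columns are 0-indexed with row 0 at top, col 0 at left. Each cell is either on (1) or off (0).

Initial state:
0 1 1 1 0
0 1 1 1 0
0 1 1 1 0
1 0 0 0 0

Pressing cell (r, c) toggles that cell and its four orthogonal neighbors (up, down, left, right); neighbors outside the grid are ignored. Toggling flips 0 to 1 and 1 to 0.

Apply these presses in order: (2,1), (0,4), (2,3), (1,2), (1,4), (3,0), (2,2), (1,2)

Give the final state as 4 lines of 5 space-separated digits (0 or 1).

After press 1 at (2,1):
0 1 1 1 0
0 0 1 1 0
1 0 0 1 0
1 1 0 0 0

After press 2 at (0,4):
0 1 1 0 1
0 0 1 1 1
1 0 0 1 0
1 1 0 0 0

After press 3 at (2,3):
0 1 1 0 1
0 0 1 0 1
1 0 1 0 1
1 1 0 1 0

After press 4 at (1,2):
0 1 0 0 1
0 1 0 1 1
1 0 0 0 1
1 1 0 1 0

After press 5 at (1,4):
0 1 0 0 0
0 1 0 0 0
1 0 0 0 0
1 1 0 1 0

After press 6 at (3,0):
0 1 0 0 0
0 1 0 0 0
0 0 0 0 0
0 0 0 1 0

After press 7 at (2,2):
0 1 0 0 0
0 1 1 0 0
0 1 1 1 0
0 0 1 1 0

After press 8 at (1,2):
0 1 1 0 0
0 0 0 1 0
0 1 0 1 0
0 0 1 1 0

Answer: 0 1 1 0 0
0 0 0 1 0
0 1 0 1 0
0 0 1 1 0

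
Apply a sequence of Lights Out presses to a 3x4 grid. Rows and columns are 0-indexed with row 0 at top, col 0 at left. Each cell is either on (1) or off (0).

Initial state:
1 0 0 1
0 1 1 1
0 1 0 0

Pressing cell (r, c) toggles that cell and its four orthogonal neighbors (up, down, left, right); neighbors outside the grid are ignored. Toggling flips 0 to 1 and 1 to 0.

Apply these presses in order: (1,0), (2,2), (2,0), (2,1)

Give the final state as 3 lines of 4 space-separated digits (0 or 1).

After press 1 at (1,0):
0 0 0 1
1 0 1 1
1 1 0 0

After press 2 at (2,2):
0 0 0 1
1 0 0 1
1 0 1 1

After press 3 at (2,0):
0 0 0 1
0 0 0 1
0 1 1 1

After press 4 at (2,1):
0 0 0 1
0 1 0 1
1 0 0 1

Answer: 0 0 0 1
0 1 0 1
1 0 0 1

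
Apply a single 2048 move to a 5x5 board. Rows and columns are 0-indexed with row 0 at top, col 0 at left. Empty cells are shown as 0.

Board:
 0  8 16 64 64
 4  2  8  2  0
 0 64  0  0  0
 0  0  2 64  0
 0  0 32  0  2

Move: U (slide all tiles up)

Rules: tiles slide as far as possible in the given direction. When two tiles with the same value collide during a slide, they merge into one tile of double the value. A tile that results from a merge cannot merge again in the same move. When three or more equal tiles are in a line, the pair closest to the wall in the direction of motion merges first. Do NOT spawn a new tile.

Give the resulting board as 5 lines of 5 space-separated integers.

Answer:  4  8 16 64 64
 0  2  8  2  2
 0 64  2 64  0
 0  0 32  0  0
 0  0  0  0  0

Derivation:
Slide up:
col 0: [0, 4, 0, 0, 0] -> [4, 0, 0, 0, 0]
col 1: [8, 2, 64, 0, 0] -> [8, 2, 64, 0, 0]
col 2: [16, 8, 0, 2, 32] -> [16, 8, 2, 32, 0]
col 3: [64, 2, 0, 64, 0] -> [64, 2, 64, 0, 0]
col 4: [64, 0, 0, 0, 2] -> [64, 2, 0, 0, 0]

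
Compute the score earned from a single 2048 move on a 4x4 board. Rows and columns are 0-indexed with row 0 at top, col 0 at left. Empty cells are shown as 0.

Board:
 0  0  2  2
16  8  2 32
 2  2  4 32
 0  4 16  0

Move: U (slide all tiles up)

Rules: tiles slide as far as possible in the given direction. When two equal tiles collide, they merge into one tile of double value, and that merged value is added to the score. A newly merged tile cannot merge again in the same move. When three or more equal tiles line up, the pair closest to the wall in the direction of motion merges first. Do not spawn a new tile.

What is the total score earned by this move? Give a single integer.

Answer: 68

Derivation:
Slide up:
col 0: [0, 16, 2, 0] -> [16, 2, 0, 0]  score +0 (running 0)
col 1: [0, 8, 2, 4] -> [8, 2, 4, 0]  score +0 (running 0)
col 2: [2, 2, 4, 16] -> [4, 4, 16, 0]  score +4 (running 4)
col 3: [2, 32, 32, 0] -> [2, 64, 0, 0]  score +64 (running 68)
Board after move:
16  8  4  2
 2  2  4 64
 0  4 16  0
 0  0  0  0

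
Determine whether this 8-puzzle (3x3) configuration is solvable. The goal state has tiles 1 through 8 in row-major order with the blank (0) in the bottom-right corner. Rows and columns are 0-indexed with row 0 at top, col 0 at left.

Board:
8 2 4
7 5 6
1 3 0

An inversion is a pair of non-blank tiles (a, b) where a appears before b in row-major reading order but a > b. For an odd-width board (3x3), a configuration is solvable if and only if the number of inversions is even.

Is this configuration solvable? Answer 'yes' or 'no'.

Inversions (pairs i<j in row-major order where tile[i] > tile[j] > 0): 18
18 is even, so the puzzle is solvable.

Answer: yes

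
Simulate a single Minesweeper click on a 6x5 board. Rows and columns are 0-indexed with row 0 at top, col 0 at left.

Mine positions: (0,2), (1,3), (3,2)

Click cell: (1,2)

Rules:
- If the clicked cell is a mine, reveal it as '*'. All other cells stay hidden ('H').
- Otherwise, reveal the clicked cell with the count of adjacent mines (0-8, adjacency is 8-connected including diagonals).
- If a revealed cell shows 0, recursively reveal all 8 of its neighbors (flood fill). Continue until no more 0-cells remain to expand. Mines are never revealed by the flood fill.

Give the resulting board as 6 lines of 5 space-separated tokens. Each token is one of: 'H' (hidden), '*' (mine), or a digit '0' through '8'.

H H H H H
H H 2 H H
H H H H H
H H H H H
H H H H H
H H H H H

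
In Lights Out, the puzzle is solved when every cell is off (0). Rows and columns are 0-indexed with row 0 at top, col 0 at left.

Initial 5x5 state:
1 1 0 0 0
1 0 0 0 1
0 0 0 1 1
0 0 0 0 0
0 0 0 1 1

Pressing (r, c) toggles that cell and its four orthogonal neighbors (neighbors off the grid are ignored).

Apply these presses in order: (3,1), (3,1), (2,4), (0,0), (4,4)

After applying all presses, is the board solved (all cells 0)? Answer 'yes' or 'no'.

Answer: yes

Derivation:
After press 1 at (3,1):
1 1 0 0 0
1 0 0 0 1
0 1 0 1 1
1 1 1 0 0
0 1 0 1 1

After press 2 at (3,1):
1 1 0 0 0
1 0 0 0 1
0 0 0 1 1
0 0 0 0 0
0 0 0 1 1

After press 3 at (2,4):
1 1 0 0 0
1 0 0 0 0
0 0 0 0 0
0 0 0 0 1
0 0 0 1 1

After press 4 at (0,0):
0 0 0 0 0
0 0 0 0 0
0 0 0 0 0
0 0 0 0 1
0 0 0 1 1

After press 5 at (4,4):
0 0 0 0 0
0 0 0 0 0
0 0 0 0 0
0 0 0 0 0
0 0 0 0 0

Lights still on: 0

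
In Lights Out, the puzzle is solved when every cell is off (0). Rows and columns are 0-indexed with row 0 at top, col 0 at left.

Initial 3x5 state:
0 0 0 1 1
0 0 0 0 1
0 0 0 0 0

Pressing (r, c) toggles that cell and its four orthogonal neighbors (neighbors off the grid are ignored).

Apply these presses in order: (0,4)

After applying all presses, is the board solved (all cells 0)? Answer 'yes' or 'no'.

Answer: yes

Derivation:
After press 1 at (0,4):
0 0 0 0 0
0 0 0 0 0
0 0 0 0 0

Lights still on: 0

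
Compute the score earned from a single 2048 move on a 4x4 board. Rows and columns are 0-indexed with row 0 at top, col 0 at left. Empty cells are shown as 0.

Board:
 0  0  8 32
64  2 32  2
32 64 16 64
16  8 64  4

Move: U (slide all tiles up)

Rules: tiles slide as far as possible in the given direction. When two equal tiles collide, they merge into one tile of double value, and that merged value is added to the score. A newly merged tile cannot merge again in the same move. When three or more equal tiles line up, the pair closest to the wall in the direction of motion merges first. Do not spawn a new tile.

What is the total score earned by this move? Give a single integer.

Answer: 0

Derivation:
Slide up:
col 0: [0, 64, 32, 16] -> [64, 32, 16, 0]  score +0 (running 0)
col 1: [0, 2, 64, 8] -> [2, 64, 8, 0]  score +0 (running 0)
col 2: [8, 32, 16, 64] -> [8, 32, 16, 64]  score +0 (running 0)
col 3: [32, 2, 64, 4] -> [32, 2, 64, 4]  score +0 (running 0)
Board after move:
64  2  8 32
32 64 32  2
16  8 16 64
 0  0 64  4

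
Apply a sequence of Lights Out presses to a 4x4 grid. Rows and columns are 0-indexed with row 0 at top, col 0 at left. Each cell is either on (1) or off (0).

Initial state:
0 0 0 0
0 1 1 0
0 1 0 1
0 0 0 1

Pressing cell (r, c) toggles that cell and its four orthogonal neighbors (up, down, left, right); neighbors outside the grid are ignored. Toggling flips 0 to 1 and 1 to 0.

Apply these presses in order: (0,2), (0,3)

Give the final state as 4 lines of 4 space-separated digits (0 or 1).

Answer: 0 1 0 0
0 1 0 1
0 1 0 1
0 0 0 1

Derivation:
After press 1 at (0,2):
0 1 1 1
0 1 0 0
0 1 0 1
0 0 0 1

After press 2 at (0,3):
0 1 0 0
0 1 0 1
0 1 0 1
0 0 0 1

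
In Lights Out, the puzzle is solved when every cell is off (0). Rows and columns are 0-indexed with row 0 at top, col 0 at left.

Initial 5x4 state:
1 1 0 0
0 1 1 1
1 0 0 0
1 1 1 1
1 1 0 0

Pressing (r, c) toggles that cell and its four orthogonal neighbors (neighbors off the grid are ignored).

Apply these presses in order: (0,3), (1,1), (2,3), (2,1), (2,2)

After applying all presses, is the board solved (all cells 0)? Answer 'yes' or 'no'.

Answer: no

Derivation:
After press 1 at (0,3):
1 1 1 1
0 1 1 0
1 0 0 0
1 1 1 1
1 1 0 0

After press 2 at (1,1):
1 0 1 1
1 0 0 0
1 1 0 0
1 1 1 1
1 1 0 0

After press 3 at (2,3):
1 0 1 1
1 0 0 1
1 1 1 1
1 1 1 0
1 1 0 0

After press 4 at (2,1):
1 0 1 1
1 1 0 1
0 0 0 1
1 0 1 0
1 1 0 0

After press 5 at (2,2):
1 0 1 1
1 1 1 1
0 1 1 0
1 0 0 0
1 1 0 0

Lights still on: 12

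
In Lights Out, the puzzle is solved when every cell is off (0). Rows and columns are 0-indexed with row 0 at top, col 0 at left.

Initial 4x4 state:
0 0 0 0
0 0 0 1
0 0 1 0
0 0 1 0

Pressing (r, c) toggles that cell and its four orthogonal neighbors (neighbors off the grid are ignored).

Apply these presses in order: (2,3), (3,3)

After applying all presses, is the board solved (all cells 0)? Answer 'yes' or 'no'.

Answer: yes

Derivation:
After press 1 at (2,3):
0 0 0 0
0 0 0 0
0 0 0 1
0 0 1 1

After press 2 at (3,3):
0 0 0 0
0 0 0 0
0 0 0 0
0 0 0 0

Lights still on: 0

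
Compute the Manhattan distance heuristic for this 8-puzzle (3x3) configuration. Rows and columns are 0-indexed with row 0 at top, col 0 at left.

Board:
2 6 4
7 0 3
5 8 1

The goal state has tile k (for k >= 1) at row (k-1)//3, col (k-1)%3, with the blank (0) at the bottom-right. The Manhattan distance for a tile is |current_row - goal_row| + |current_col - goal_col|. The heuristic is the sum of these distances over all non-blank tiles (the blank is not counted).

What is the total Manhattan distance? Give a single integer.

Answer: 14

Derivation:
Tile 2: (0,0)->(0,1) = 1
Tile 6: (0,1)->(1,2) = 2
Tile 4: (0,2)->(1,0) = 3
Tile 7: (1,0)->(2,0) = 1
Tile 3: (1,2)->(0,2) = 1
Tile 5: (2,0)->(1,1) = 2
Tile 8: (2,1)->(2,1) = 0
Tile 1: (2,2)->(0,0) = 4
Sum: 1 + 2 + 3 + 1 + 1 + 2 + 0 + 4 = 14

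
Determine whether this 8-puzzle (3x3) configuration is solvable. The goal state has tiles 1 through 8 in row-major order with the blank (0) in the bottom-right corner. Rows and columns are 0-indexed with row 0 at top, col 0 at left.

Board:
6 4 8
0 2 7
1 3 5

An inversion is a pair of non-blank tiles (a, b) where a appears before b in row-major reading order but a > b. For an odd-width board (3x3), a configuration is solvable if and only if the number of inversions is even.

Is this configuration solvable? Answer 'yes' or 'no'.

Inversions (pairs i<j in row-major order where tile[i] > tile[j] > 0): 17
17 is odd, so the puzzle is not solvable.

Answer: no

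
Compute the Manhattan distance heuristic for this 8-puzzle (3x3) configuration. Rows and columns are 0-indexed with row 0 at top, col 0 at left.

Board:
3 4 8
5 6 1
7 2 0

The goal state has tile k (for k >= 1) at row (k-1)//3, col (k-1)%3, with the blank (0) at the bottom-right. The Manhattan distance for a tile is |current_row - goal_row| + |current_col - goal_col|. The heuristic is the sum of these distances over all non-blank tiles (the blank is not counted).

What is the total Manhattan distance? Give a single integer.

Answer: 14

Derivation:
Tile 3: at (0,0), goal (0,2), distance |0-0|+|0-2| = 2
Tile 4: at (0,1), goal (1,0), distance |0-1|+|1-0| = 2
Tile 8: at (0,2), goal (2,1), distance |0-2|+|2-1| = 3
Tile 5: at (1,0), goal (1,1), distance |1-1|+|0-1| = 1
Tile 6: at (1,1), goal (1,2), distance |1-1|+|1-2| = 1
Tile 1: at (1,2), goal (0,0), distance |1-0|+|2-0| = 3
Tile 7: at (2,0), goal (2,0), distance |2-2|+|0-0| = 0
Tile 2: at (2,1), goal (0,1), distance |2-0|+|1-1| = 2
Sum: 2 + 2 + 3 + 1 + 1 + 3 + 0 + 2 = 14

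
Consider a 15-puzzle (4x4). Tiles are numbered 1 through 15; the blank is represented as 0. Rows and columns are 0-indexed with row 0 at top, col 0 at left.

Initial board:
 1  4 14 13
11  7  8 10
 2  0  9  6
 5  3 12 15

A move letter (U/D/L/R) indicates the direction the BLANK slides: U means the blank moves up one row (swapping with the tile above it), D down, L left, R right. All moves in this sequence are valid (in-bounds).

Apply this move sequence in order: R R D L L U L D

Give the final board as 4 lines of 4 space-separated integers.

Answer:  1  4 14 13
11  7  8 10
 5  2  6 15
 0  9  3 12

Derivation:
After move 1 (R):
 1  4 14 13
11  7  8 10
 2  9  0  6
 5  3 12 15

After move 2 (R):
 1  4 14 13
11  7  8 10
 2  9  6  0
 5  3 12 15

After move 3 (D):
 1  4 14 13
11  7  8 10
 2  9  6 15
 5  3 12  0

After move 4 (L):
 1  4 14 13
11  7  8 10
 2  9  6 15
 5  3  0 12

After move 5 (L):
 1  4 14 13
11  7  8 10
 2  9  6 15
 5  0  3 12

After move 6 (U):
 1  4 14 13
11  7  8 10
 2  0  6 15
 5  9  3 12

After move 7 (L):
 1  4 14 13
11  7  8 10
 0  2  6 15
 5  9  3 12

After move 8 (D):
 1  4 14 13
11  7  8 10
 5  2  6 15
 0  9  3 12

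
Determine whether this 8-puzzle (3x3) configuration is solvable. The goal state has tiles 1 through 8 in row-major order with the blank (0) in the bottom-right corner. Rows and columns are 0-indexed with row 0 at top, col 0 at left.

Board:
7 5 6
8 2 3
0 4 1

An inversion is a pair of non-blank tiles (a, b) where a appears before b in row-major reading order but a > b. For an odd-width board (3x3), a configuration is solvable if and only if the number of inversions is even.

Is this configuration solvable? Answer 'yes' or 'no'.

Inversions (pairs i<j in row-major order where tile[i] > tile[j] > 0): 21
21 is odd, so the puzzle is not solvable.

Answer: no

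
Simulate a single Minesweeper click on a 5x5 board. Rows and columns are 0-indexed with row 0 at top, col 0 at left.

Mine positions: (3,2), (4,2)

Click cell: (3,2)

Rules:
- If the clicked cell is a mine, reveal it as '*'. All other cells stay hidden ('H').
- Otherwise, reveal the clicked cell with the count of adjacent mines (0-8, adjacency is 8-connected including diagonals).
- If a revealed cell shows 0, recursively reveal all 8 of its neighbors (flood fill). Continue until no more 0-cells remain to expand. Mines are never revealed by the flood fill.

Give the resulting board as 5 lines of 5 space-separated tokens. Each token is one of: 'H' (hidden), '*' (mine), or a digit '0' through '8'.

H H H H H
H H H H H
H H H H H
H H * H H
H H H H H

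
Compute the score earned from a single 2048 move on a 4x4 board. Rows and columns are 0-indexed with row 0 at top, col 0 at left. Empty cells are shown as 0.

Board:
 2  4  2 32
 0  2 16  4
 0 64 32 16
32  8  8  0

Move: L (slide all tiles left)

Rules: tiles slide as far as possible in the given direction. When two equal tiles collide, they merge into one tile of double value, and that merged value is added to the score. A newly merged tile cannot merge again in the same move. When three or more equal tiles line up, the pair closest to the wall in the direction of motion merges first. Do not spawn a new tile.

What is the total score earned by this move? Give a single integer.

Answer: 16

Derivation:
Slide left:
row 0: [2, 4, 2, 32] -> [2, 4, 2, 32]  score +0 (running 0)
row 1: [0, 2, 16, 4] -> [2, 16, 4, 0]  score +0 (running 0)
row 2: [0, 64, 32, 16] -> [64, 32, 16, 0]  score +0 (running 0)
row 3: [32, 8, 8, 0] -> [32, 16, 0, 0]  score +16 (running 16)
Board after move:
 2  4  2 32
 2 16  4  0
64 32 16  0
32 16  0  0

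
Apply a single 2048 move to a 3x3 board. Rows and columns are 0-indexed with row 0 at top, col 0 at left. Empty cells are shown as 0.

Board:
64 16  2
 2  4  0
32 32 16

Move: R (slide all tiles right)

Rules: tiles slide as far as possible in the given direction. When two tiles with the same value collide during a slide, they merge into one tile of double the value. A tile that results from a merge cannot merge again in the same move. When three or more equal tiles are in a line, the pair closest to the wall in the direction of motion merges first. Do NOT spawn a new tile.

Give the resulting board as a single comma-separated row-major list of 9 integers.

Slide right:
row 0: [64, 16, 2] -> [64, 16, 2]
row 1: [2, 4, 0] -> [0, 2, 4]
row 2: [32, 32, 16] -> [0, 64, 16]

Answer: 64, 16, 2, 0, 2, 4, 0, 64, 16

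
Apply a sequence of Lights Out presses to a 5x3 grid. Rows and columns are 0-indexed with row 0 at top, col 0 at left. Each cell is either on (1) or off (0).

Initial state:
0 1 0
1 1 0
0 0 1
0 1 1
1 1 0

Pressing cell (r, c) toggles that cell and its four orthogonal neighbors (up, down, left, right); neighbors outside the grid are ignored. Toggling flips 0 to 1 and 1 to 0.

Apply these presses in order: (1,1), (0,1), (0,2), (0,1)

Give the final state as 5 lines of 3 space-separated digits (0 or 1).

After press 1 at (1,1):
0 0 0
0 0 1
0 1 1
0 1 1
1 1 0

After press 2 at (0,1):
1 1 1
0 1 1
0 1 1
0 1 1
1 1 0

After press 3 at (0,2):
1 0 0
0 1 0
0 1 1
0 1 1
1 1 0

After press 4 at (0,1):
0 1 1
0 0 0
0 1 1
0 1 1
1 1 0

Answer: 0 1 1
0 0 0
0 1 1
0 1 1
1 1 0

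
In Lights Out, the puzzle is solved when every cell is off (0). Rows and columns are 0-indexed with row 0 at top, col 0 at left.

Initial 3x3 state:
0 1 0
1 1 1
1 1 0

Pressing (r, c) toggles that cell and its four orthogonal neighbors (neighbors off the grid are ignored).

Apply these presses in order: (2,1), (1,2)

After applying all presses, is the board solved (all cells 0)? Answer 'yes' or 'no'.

After press 1 at (2,1):
0 1 0
1 0 1
0 0 1

After press 2 at (1,2):
0 1 1
1 1 0
0 0 0

Lights still on: 4

Answer: no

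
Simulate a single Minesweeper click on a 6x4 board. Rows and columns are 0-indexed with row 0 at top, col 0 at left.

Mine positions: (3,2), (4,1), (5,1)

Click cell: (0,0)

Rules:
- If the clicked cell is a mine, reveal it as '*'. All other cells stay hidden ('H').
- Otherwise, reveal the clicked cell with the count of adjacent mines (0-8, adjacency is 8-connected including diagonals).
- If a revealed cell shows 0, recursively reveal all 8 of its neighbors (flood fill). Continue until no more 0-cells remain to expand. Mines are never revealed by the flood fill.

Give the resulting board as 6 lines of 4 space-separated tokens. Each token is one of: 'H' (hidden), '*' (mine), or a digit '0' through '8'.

0 0 0 0
0 0 0 0
0 1 1 1
1 2 H H
H H H H
H H H H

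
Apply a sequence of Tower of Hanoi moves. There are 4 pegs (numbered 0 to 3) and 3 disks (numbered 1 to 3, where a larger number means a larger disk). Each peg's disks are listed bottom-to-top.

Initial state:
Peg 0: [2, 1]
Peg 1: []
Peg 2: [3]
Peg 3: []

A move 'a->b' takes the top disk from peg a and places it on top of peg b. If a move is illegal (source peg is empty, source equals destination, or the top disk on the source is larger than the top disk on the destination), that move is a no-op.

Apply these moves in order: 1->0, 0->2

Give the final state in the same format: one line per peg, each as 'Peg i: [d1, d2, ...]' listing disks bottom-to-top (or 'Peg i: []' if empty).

After move 1 (1->0):
Peg 0: [2, 1]
Peg 1: []
Peg 2: [3]
Peg 3: []

After move 2 (0->2):
Peg 0: [2]
Peg 1: []
Peg 2: [3, 1]
Peg 3: []

Answer: Peg 0: [2]
Peg 1: []
Peg 2: [3, 1]
Peg 3: []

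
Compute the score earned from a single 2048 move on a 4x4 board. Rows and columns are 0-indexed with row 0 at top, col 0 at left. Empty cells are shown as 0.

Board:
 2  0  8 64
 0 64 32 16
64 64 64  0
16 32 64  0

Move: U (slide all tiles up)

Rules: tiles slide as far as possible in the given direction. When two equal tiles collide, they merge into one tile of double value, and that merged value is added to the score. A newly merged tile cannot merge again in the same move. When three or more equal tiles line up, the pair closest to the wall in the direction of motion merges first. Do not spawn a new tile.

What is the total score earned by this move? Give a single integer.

Slide up:
col 0: [2, 0, 64, 16] -> [2, 64, 16, 0]  score +0 (running 0)
col 1: [0, 64, 64, 32] -> [128, 32, 0, 0]  score +128 (running 128)
col 2: [8, 32, 64, 64] -> [8, 32, 128, 0]  score +128 (running 256)
col 3: [64, 16, 0, 0] -> [64, 16, 0, 0]  score +0 (running 256)
Board after move:
  2 128   8  64
 64  32  32  16
 16   0 128   0
  0   0   0   0

Answer: 256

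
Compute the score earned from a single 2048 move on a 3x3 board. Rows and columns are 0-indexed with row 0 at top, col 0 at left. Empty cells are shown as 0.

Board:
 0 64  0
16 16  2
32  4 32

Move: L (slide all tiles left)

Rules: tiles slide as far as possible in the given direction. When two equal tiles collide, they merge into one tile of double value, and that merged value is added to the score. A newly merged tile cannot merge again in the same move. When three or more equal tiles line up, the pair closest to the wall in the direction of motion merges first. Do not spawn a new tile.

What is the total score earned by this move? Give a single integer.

Slide left:
row 0: [0, 64, 0] -> [64, 0, 0]  score +0 (running 0)
row 1: [16, 16, 2] -> [32, 2, 0]  score +32 (running 32)
row 2: [32, 4, 32] -> [32, 4, 32]  score +0 (running 32)
Board after move:
64  0  0
32  2  0
32  4 32

Answer: 32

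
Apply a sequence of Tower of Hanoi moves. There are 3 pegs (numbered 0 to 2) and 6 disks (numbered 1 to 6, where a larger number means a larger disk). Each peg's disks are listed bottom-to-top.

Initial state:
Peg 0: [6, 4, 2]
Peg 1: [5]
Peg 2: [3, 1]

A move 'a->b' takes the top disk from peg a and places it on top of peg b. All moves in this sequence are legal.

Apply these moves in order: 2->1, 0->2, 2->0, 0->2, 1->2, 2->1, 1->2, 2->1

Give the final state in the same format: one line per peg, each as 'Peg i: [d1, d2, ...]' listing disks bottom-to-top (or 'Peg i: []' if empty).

After move 1 (2->1):
Peg 0: [6, 4, 2]
Peg 1: [5, 1]
Peg 2: [3]

After move 2 (0->2):
Peg 0: [6, 4]
Peg 1: [5, 1]
Peg 2: [3, 2]

After move 3 (2->0):
Peg 0: [6, 4, 2]
Peg 1: [5, 1]
Peg 2: [3]

After move 4 (0->2):
Peg 0: [6, 4]
Peg 1: [5, 1]
Peg 2: [3, 2]

After move 5 (1->2):
Peg 0: [6, 4]
Peg 1: [5]
Peg 2: [3, 2, 1]

After move 6 (2->1):
Peg 0: [6, 4]
Peg 1: [5, 1]
Peg 2: [3, 2]

After move 7 (1->2):
Peg 0: [6, 4]
Peg 1: [5]
Peg 2: [3, 2, 1]

After move 8 (2->1):
Peg 0: [6, 4]
Peg 1: [5, 1]
Peg 2: [3, 2]

Answer: Peg 0: [6, 4]
Peg 1: [5, 1]
Peg 2: [3, 2]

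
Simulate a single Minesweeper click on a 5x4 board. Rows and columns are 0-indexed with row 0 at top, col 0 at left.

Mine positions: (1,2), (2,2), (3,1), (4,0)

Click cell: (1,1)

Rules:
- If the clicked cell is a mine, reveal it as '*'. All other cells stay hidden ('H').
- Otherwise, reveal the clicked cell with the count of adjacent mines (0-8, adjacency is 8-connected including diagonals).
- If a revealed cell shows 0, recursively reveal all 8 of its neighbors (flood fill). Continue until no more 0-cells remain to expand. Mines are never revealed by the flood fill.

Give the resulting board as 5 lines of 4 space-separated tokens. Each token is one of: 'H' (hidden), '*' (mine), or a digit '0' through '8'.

H H H H
H 2 H H
H H H H
H H H H
H H H H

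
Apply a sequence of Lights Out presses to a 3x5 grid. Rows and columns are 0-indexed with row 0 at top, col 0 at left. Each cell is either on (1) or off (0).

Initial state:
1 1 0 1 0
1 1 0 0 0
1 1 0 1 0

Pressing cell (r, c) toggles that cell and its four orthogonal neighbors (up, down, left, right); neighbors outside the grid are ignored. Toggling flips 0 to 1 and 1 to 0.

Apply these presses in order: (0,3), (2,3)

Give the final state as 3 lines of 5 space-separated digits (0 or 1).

Answer: 1 1 1 0 1
1 1 0 0 0
1 1 1 0 1

Derivation:
After press 1 at (0,3):
1 1 1 0 1
1 1 0 1 0
1 1 0 1 0

After press 2 at (2,3):
1 1 1 0 1
1 1 0 0 0
1 1 1 0 1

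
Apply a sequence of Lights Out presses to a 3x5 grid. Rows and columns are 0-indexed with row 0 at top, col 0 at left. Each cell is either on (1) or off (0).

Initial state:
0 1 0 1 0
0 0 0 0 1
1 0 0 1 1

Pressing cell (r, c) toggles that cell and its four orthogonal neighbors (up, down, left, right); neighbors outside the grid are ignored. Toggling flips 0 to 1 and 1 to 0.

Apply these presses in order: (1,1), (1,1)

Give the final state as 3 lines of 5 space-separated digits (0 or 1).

Answer: 0 1 0 1 0
0 0 0 0 1
1 0 0 1 1

Derivation:
After press 1 at (1,1):
0 0 0 1 0
1 1 1 0 1
1 1 0 1 1

After press 2 at (1,1):
0 1 0 1 0
0 0 0 0 1
1 0 0 1 1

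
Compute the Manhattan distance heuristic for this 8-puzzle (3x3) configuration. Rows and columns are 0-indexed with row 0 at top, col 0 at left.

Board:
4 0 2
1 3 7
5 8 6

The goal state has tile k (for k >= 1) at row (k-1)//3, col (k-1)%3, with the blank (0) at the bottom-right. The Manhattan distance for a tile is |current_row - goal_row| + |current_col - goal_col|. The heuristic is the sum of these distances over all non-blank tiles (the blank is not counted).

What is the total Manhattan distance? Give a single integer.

Answer: 11

Derivation:
Tile 4: at (0,0), goal (1,0), distance |0-1|+|0-0| = 1
Tile 2: at (0,2), goal (0,1), distance |0-0|+|2-1| = 1
Tile 1: at (1,0), goal (0,0), distance |1-0|+|0-0| = 1
Tile 3: at (1,1), goal (0,2), distance |1-0|+|1-2| = 2
Tile 7: at (1,2), goal (2,0), distance |1-2|+|2-0| = 3
Tile 5: at (2,0), goal (1,1), distance |2-1|+|0-1| = 2
Tile 8: at (2,1), goal (2,1), distance |2-2|+|1-1| = 0
Tile 6: at (2,2), goal (1,2), distance |2-1|+|2-2| = 1
Sum: 1 + 1 + 1 + 2 + 3 + 2 + 0 + 1 = 11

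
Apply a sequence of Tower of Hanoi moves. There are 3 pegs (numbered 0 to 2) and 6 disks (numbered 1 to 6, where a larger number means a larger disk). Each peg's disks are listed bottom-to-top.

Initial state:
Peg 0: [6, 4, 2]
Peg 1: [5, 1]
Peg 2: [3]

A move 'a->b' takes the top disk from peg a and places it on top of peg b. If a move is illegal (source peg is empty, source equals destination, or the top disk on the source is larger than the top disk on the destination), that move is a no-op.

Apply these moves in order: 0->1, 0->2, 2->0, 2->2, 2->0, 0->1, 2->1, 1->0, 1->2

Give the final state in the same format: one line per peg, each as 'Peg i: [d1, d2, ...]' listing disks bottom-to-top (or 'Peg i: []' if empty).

Answer: Peg 0: [6, 4, 2, 1]
Peg 1: [5]
Peg 2: [3]

Derivation:
After move 1 (0->1):
Peg 0: [6, 4, 2]
Peg 1: [5, 1]
Peg 2: [3]

After move 2 (0->2):
Peg 0: [6, 4]
Peg 1: [5, 1]
Peg 2: [3, 2]

After move 3 (2->0):
Peg 0: [6, 4, 2]
Peg 1: [5, 1]
Peg 2: [3]

After move 4 (2->2):
Peg 0: [6, 4, 2]
Peg 1: [5, 1]
Peg 2: [3]

After move 5 (2->0):
Peg 0: [6, 4, 2]
Peg 1: [5, 1]
Peg 2: [3]

After move 6 (0->1):
Peg 0: [6, 4, 2]
Peg 1: [5, 1]
Peg 2: [3]

After move 7 (2->1):
Peg 0: [6, 4, 2]
Peg 1: [5, 1]
Peg 2: [3]

After move 8 (1->0):
Peg 0: [6, 4, 2, 1]
Peg 1: [5]
Peg 2: [3]

After move 9 (1->2):
Peg 0: [6, 4, 2, 1]
Peg 1: [5]
Peg 2: [3]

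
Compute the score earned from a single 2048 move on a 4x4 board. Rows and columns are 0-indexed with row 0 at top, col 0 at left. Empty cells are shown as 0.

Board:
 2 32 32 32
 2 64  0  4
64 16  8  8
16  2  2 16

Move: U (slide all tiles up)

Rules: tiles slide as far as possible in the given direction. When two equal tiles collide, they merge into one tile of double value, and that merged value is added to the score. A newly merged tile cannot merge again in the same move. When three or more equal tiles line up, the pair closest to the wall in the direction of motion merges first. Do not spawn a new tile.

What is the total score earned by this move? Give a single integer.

Slide up:
col 0: [2, 2, 64, 16] -> [4, 64, 16, 0]  score +4 (running 4)
col 1: [32, 64, 16, 2] -> [32, 64, 16, 2]  score +0 (running 4)
col 2: [32, 0, 8, 2] -> [32, 8, 2, 0]  score +0 (running 4)
col 3: [32, 4, 8, 16] -> [32, 4, 8, 16]  score +0 (running 4)
Board after move:
 4 32 32 32
64 64  8  4
16 16  2  8
 0  2  0 16

Answer: 4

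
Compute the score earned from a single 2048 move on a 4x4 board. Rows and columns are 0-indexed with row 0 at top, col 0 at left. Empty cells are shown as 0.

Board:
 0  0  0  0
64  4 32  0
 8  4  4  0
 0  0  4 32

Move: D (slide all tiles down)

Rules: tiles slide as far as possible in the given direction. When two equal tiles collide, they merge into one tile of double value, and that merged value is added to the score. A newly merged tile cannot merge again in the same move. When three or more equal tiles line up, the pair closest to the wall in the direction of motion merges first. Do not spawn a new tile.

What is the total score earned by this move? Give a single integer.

Slide down:
col 0: [0, 64, 8, 0] -> [0, 0, 64, 8]  score +0 (running 0)
col 1: [0, 4, 4, 0] -> [0, 0, 0, 8]  score +8 (running 8)
col 2: [0, 32, 4, 4] -> [0, 0, 32, 8]  score +8 (running 16)
col 3: [0, 0, 0, 32] -> [0, 0, 0, 32]  score +0 (running 16)
Board after move:
 0  0  0  0
 0  0  0  0
64  0 32  0
 8  8  8 32

Answer: 16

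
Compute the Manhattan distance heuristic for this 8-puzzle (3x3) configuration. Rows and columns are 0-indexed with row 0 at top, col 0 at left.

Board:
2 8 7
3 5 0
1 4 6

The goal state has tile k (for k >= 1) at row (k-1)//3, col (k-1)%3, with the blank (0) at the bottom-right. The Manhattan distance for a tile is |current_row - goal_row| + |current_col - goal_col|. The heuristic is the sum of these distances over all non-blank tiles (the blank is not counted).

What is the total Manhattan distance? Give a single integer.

Answer: 15

Derivation:
Tile 2: (0,0)->(0,1) = 1
Tile 8: (0,1)->(2,1) = 2
Tile 7: (0,2)->(2,0) = 4
Tile 3: (1,0)->(0,2) = 3
Tile 5: (1,1)->(1,1) = 0
Tile 1: (2,0)->(0,0) = 2
Tile 4: (2,1)->(1,0) = 2
Tile 6: (2,2)->(1,2) = 1
Sum: 1 + 2 + 4 + 3 + 0 + 2 + 2 + 1 = 15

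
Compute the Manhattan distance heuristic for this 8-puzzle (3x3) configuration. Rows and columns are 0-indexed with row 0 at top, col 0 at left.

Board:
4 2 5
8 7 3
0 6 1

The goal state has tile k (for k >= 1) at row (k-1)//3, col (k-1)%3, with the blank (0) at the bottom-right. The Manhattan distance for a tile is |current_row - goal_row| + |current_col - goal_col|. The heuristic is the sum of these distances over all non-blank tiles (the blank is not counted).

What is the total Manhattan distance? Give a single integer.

Tile 4: (0,0)->(1,0) = 1
Tile 2: (0,1)->(0,1) = 0
Tile 5: (0,2)->(1,1) = 2
Tile 8: (1,0)->(2,1) = 2
Tile 7: (1,1)->(2,0) = 2
Tile 3: (1,2)->(0,2) = 1
Tile 6: (2,1)->(1,2) = 2
Tile 1: (2,2)->(0,0) = 4
Sum: 1 + 0 + 2 + 2 + 2 + 1 + 2 + 4 = 14

Answer: 14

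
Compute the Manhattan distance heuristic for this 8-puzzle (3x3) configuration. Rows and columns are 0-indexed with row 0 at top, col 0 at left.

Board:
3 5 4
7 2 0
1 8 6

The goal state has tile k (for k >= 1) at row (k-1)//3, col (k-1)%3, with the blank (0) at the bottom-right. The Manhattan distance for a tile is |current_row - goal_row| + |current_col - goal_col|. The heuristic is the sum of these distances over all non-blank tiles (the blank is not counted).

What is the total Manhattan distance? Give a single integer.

Tile 3: (0,0)->(0,2) = 2
Tile 5: (0,1)->(1,1) = 1
Tile 4: (0,2)->(1,0) = 3
Tile 7: (1,0)->(2,0) = 1
Tile 2: (1,1)->(0,1) = 1
Tile 1: (2,0)->(0,0) = 2
Tile 8: (2,1)->(2,1) = 0
Tile 6: (2,2)->(1,2) = 1
Sum: 2 + 1 + 3 + 1 + 1 + 2 + 0 + 1 = 11

Answer: 11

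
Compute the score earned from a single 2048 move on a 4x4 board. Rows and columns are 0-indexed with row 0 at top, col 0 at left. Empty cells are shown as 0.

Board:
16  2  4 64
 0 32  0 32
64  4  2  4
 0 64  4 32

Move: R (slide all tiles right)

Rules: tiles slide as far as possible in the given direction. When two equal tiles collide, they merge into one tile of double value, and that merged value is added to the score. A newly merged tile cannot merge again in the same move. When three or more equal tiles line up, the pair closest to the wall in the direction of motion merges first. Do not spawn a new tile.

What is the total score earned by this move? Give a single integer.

Answer: 64

Derivation:
Slide right:
row 0: [16, 2, 4, 64] -> [16, 2, 4, 64]  score +0 (running 0)
row 1: [0, 32, 0, 32] -> [0, 0, 0, 64]  score +64 (running 64)
row 2: [64, 4, 2, 4] -> [64, 4, 2, 4]  score +0 (running 64)
row 3: [0, 64, 4, 32] -> [0, 64, 4, 32]  score +0 (running 64)
Board after move:
16  2  4 64
 0  0  0 64
64  4  2  4
 0 64  4 32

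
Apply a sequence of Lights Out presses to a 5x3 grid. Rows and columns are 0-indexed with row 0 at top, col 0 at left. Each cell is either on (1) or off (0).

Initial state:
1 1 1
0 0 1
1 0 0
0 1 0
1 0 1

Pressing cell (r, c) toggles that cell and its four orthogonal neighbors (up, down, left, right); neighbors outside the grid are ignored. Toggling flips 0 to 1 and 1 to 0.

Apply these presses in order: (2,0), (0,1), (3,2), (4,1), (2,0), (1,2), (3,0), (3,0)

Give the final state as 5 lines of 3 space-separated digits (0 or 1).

Answer: 0 0 1
0 0 0
1 0 0
0 1 1
0 1 1

Derivation:
After press 1 at (2,0):
1 1 1
1 0 1
0 1 0
1 1 0
1 0 1

After press 2 at (0,1):
0 0 0
1 1 1
0 1 0
1 1 0
1 0 1

After press 3 at (3,2):
0 0 0
1 1 1
0 1 1
1 0 1
1 0 0

After press 4 at (4,1):
0 0 0
1 1 1
0 1 1
1 1 1
0 1 1

After press 5 at (2,0):
0 0 0
0 1 1
1 0 1
0 1 1
0 1 1

After press 6 at (1,2):
0 0 1
0 0 0
1 0 0
0 1 1
0 1 1

After press 7 at (3,0):
0 0 1
0 0 0
0 0 0
1 0 1
1 1 1

After press 8 at (3,0):
0 0 1
0 0 0
1 0 0
0 1 1
0 1 1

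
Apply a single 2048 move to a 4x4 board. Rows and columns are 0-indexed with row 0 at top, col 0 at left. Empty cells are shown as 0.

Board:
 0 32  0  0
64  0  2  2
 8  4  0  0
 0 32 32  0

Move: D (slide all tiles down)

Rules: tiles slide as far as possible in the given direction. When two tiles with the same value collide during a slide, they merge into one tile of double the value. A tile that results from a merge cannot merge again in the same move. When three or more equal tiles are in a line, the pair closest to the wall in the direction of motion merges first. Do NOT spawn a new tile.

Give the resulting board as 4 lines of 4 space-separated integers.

Answer:  0  0  0  0
 0 32  0  0
64  4  2  0
 8 32 32  2

Derivation:
Slide down:
col 0: [0, 64, 8, 0] -> [0, 0, 64, 8]
col 1: [32, 0, 4, 32] -> [0, 32, 4, 32]
col 2: [0, 2, 0, 32] -> [0, 0, 2, 32]
col 3: [0, 2, 0, 0] -> [0, 0, 0, 2]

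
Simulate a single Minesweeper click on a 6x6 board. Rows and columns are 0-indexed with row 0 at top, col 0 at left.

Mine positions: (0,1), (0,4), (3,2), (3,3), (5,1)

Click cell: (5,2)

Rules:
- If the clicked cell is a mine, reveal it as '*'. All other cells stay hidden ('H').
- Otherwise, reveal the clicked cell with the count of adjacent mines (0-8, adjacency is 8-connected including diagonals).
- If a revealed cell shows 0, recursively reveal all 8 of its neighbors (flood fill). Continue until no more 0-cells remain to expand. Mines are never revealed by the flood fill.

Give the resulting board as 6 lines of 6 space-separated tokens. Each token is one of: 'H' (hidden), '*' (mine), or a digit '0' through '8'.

H H H H H H
H H H H H H
H H H H H H
H H H H H H
H H H H H H
H H 1 H H H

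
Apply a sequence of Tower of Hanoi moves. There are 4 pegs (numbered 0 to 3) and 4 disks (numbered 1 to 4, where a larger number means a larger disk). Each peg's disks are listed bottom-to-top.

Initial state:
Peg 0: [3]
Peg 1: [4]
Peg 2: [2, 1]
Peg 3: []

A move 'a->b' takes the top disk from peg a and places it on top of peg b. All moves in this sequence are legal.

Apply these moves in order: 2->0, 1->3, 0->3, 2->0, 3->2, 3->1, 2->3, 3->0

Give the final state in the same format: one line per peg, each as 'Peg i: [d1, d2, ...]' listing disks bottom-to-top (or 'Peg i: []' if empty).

After move 1 (2->0):
Peg 0: [3, 1]
Peg 1: [4]
Peg 2: [2]
Peg 3: []

After move 2 (1->3):
Peg 0: [3, 1]
Peg 1: []
Peg 2: [2]
Peg 3: [4]

After move 3 (0->3):
Peg 0: [3]
Peg 1: []
Peg 2: [2]
Peg 3: [4, 1]

After move 4 (2->0):
Peg 0: [3, 2]
Peg 1: []
Peg 2: []
Peg 3: [4, 1]

After move 5 (3->2):
Peg 0: [3, 2]
Peg 1: []
Peg 2: [1]
Peg 3: [4]

After move 6 (3->1):
Peg 0: [3, 2]
Peg 1: [4]
Peg 2: [1]
Peg 3: []

After move 7 (2->3):
Peg 0: [3, 2]
Peg 1: [4]
Peg 2: []
Peg 3: [1]

After move 8 (3->0):
Peg 0: [3, 2, 1]
Peg 1: [4]
Peg 2: []
Peg 3: []

Answer: Peg 0: [3, 2, 1]
Peg 1: [4]
Peg 2: []
Peg 3: []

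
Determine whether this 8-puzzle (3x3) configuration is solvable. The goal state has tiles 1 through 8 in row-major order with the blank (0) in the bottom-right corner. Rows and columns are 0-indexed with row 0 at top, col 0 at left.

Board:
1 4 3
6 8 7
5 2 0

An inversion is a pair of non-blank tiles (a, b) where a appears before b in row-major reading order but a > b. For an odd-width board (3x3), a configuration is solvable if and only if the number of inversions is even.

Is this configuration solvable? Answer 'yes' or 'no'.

Inversions (pairs i<j in row-major order where tile[i] > tile[j] > 0): 11
11 is odd, so the puzzle is not solvable.

Answer: no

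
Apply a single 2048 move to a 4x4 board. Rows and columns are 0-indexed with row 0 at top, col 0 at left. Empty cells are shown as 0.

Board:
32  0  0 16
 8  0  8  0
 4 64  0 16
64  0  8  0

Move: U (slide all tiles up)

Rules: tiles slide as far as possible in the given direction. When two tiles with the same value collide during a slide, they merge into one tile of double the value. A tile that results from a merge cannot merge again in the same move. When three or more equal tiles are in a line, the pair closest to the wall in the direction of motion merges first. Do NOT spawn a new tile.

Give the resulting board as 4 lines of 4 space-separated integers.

Slide up:
col 0: [32, 8, 4, 64] -> [32, 8, 4, 64]
col 1: [0, 0, 64, 0] -> [64, 0, 0, 0]
col 2: [0, 8, 0, 8] -> [16, 0, 0, 0]
col 3: [16, 0, 16, 0] -> [32, 0, 0, 0]

Answer: 32 64 16 32
 8  0  0  0
 4  0  0  0
64  0  0  0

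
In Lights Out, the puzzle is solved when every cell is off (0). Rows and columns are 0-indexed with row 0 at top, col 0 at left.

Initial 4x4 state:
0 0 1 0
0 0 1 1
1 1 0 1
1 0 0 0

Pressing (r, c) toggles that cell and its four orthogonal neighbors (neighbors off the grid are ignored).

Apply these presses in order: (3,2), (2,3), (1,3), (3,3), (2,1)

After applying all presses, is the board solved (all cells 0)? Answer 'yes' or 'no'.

Answer: no

Derivation:
After press 1 at (3,2):
0 0 1 0
0 0 1 1
1 1 1 1
1 1 1 1

After press 2 at (2,3):
0 0 1 0
0 0 1 0
1 1 0 0
1 1 1 0

After press 3 at (1,3):
0 0 1 1
0 0 0 1
1 1 0 1
1 1 1 0

After press 4 at (3,3):
0 0 1 1
0 0 0 1
1 1 0 0
1 1 0 1

After press 5 at (2,1):
0 0 1 1
0 1 0 1
0 0 1 0
1 0 0 1

Lights still on: 7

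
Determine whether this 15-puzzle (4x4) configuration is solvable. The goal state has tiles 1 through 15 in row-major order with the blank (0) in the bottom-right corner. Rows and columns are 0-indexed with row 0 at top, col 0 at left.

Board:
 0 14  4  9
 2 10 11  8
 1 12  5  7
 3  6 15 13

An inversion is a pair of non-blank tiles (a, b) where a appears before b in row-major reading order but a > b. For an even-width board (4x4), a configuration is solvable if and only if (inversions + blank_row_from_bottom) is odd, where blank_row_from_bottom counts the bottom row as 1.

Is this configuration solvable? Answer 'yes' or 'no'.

Inversions: 49
Blank is in row 0 (0-indexed from top), which is row 4 counting from the bottom (bottom = 1).
49 + 4 = 53, which is odd, so the puzzle is solvable.

Answer: yes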